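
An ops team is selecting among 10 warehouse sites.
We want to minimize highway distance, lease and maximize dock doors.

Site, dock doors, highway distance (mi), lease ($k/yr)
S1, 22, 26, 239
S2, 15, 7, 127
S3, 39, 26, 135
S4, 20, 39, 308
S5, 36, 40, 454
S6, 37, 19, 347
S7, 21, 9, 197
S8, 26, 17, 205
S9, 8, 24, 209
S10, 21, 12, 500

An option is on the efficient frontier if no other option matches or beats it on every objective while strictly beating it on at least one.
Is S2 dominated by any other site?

S1: worse on highway distance (26 vs 7).
S3: worse on highway distance (26 vs 7).
S4: worse on highway distance (39 vs 7).
S5: worse on highway distance (40 vs 7).
S6: worse on highway distance (19 vs 7).
S7: worse on highway distance (9 vs 7).
S8: worse on highway distance (17 vs 7).
S9: worse on dock doors (8 vs 15).
S10: worse on highway distance (12 vs 7).
No option is at least as good as S2 on every objective and strictly better on one.

No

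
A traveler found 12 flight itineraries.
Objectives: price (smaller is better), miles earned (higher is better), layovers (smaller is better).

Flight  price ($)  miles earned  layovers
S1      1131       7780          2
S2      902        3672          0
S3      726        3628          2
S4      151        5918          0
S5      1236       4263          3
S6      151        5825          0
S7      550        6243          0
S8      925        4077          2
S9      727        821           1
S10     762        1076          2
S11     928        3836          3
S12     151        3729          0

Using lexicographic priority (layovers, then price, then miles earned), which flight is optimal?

S4

First minimize layovers: best is 0, kept {S2, S4, S6, S7, S12}.
Then minimize price: best is 151, kept {S4, S6, S12}.
Then maximize miles earned: best is 5918, kept {S4}.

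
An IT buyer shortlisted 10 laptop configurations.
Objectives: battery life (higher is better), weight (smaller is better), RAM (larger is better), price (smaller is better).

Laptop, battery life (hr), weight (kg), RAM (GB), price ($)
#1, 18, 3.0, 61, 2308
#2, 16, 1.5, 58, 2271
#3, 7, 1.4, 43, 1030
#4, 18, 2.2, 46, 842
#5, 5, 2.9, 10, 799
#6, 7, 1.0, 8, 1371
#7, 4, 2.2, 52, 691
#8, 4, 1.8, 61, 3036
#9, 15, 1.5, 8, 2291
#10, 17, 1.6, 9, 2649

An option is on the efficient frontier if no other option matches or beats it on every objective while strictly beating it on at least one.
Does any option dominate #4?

#1: worse on weight (3.0 vs 2.2).
#2: worse on battery life (16 vs 18).
#3: worse on battery life (7 vs 18).
#5: worse on battery life (5 vs 18).
#6: worse on battery life (7 vs 18).
#7: worse on battery life (4 vs 18).
#8: worse on battery life (4 vs 18).
#9: worse on battery life (15 vs 18).
#10: worse on battery life (17 vs 18).
No option is at least as good as #4 on every objective and strictly better on one.

No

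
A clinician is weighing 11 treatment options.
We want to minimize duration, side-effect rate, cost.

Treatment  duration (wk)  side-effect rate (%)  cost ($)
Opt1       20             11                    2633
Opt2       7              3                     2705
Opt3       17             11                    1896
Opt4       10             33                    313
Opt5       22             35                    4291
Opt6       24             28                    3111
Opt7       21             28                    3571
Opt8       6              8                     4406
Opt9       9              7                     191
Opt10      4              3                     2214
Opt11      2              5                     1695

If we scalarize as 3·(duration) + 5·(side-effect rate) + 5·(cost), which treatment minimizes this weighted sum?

Opt1: 3·20 + 5·11 + 5·2633 = 13280
Opt2: 3·7 + 5·3 + 5·2705 = 13561
Opt3: 3·17 + 5·11 + 5·1896 = 9586
Opt4: 3·10 + 5·33 + 5·313 = 1760
Opt5: 3·22 + 5·35 + 5·4291 = 21696
Opt6: 3·24 + 5·28 + 5·3111 = 15767
Opt7: 3·21 + 5·28 + 5·3571 = 18058
Opt8: 3·6 + 5·8 + 5·4406 = 22088
Opt9: 3·9 + 5·7 + 5·191 = 1017
Opt10: 3·4 + 5·3 + 5·2214 = 11097
Opt11: 3·2 + 5·5 + 5·1695 = 8506
Lowest: Opt9 at 1017.

Opt9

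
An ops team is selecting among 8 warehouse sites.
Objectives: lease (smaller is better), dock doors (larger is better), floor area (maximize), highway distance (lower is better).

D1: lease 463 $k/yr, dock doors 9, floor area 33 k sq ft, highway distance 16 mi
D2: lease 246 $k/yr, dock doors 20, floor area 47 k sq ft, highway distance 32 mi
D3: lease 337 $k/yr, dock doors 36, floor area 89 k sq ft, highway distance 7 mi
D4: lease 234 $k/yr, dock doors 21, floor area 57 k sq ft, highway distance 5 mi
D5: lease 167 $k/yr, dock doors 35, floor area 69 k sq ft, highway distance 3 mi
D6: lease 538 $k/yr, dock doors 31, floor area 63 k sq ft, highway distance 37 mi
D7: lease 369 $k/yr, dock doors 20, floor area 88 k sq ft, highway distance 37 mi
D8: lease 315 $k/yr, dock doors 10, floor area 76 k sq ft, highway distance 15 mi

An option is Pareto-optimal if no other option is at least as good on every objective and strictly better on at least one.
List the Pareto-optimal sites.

D3, D5, D8

D1: dominated by D3 (lease 337≤463, dock doors 36≥9, floor area 89≥33, highway distance 7≤16).
D2: dominated by D4 (lease 234≤246, dock doors 21≥20, floor area 57≥47, highway distance 5≤32).
D3: not dominated (best dock doors).
D4: dominated by D5 (lease 167≤234, dock doors 35≥21, floor area 69≥57, highway distance 3≤5).
D5: not dominated (best lease).
D6: dominated by D3 (lease 337≤538, dock doors 36≥31, floor area 89≥63, highway distance 7≤37).
D7: dominated by D3 (lease 337≤369, dock doors 36≥20, floor area 89≥88, highway distance 7≤37).
D8: not dominated.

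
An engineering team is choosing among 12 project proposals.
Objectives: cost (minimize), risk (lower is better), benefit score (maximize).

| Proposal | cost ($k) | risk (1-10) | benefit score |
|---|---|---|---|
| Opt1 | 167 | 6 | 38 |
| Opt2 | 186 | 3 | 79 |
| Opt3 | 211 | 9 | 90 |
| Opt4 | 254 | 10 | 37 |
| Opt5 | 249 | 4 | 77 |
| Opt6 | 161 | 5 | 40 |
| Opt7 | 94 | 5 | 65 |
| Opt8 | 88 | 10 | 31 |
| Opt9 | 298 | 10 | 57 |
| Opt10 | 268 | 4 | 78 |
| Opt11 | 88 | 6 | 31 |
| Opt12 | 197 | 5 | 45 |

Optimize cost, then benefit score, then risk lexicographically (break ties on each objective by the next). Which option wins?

Opt11

First minimize cost: best is 88, kept {Opt8, Opt11}.
Then maximize benefit score: best is 31, kept {Opt8, Opt11}.
Then minimize risk: best is 6, kept {Opt11}.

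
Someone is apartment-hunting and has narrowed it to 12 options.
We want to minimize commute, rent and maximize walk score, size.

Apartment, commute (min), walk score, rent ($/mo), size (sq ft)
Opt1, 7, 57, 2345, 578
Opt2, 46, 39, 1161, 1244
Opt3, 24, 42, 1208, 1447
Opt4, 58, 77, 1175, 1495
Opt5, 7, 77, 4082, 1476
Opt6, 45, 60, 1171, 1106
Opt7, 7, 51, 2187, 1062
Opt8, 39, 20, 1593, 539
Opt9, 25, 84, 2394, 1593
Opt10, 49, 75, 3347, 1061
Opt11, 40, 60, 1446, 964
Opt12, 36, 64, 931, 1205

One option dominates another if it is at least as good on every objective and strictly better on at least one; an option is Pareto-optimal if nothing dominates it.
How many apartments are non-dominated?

8

Opt1: not dominated.
Opt2: not dominated.
Opt3: not dominated.
Opt4: not dominated.
Opt5: not dominated.
Opt6: dominated by Opt12 (commute 36≤45, walk score 64≥60, rent 931≤1171, size 1205≥1106).
Opt7: not dominated.
Opt8: dominated by Opt3 (commute 24≤39, walk score 42≥20, rent 1208≤1593, size 1447≥539).
Opt9: not dominated (best walk score).
Opt10: dominated by Opt9 (commute 25≤49, walk score 84≥75, rent 2394≤3347, size 1593≥1061).
Opt11: dominated by Opt12 (commute 36≤40, walk score 64≥60, rent 931≤1446, size 1205≥964).
Opt12: not dominated (best rent).
Pareto-optimal: Opt1, Opt2, Opt3, Opt4, Opt5, Opt7, Opt9, Opt12 → 8.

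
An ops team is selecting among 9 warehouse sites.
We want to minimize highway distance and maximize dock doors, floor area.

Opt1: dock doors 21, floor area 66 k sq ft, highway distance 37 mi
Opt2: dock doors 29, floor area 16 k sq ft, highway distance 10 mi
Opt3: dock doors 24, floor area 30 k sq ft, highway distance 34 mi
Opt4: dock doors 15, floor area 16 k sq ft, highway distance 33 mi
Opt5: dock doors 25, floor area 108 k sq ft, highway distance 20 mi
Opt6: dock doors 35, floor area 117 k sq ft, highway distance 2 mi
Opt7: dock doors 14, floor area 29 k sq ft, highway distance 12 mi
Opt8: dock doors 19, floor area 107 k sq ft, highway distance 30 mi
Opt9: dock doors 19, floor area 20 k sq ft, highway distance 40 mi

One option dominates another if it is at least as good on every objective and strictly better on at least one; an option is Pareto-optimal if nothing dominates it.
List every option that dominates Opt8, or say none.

Opt5, Opt6

Opt5: dock doors 25≥19, floor area 108≥107, highway distance 20≤30 — dominates Opt8.
Opt6: dock doors 35≥19, floor area 117≥107, highway distance 2≤30 — dominates Opt8.
Others (Opt1, Opt2, Opt3, Opt4, Opt7, Opt9) are each worse than Opt8 on at least one objective.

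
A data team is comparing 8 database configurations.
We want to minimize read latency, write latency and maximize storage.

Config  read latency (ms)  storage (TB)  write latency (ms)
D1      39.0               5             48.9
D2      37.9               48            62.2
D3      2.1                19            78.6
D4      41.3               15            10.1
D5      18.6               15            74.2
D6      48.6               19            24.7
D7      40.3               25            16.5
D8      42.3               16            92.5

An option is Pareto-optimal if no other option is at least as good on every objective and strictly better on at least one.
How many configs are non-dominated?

6

D1: not dominated.
D2: not dominated (best storage).
D3: not dominated (best read latency).
D4: not dominated (best write latency).
D5: not dominated.
D6: dominated by D7 (read latency 40.3≤48.6, storage 25≥19, write latency 16.5≤24.7).
D7: not dominated.
D8: dominated by D2 (read latency 37.9≤42.3, storage 48≥16, write latency 62.2≤92.5).
Pareto-optimal: D1, D2, D3, D4, D5, D7 → 6.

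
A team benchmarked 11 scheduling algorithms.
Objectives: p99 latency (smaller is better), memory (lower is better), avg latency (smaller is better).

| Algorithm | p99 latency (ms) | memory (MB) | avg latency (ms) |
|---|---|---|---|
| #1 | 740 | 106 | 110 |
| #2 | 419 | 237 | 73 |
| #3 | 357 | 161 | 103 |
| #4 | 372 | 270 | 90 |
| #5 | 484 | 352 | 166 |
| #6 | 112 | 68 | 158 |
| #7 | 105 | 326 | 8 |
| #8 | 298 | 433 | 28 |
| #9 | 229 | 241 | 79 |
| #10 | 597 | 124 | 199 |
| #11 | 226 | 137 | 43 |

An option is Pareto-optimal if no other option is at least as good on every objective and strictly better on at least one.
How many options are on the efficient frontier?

4

#1: not dominated.
#2: dominated by #11 (p99 latency 226≤419, memory 137≤237, avg latency 43≤73).
#3: dominated by #11 (p99 latency 226≤357, memory 137≤161, avg latency 43≤103).
#4: dominated by #9 (p99 latency 229≤372, memory 241≤270, avg latency 79≤90).
#5: dominated by #2 (p99 latency 419≤484, memory 237≤352, avg latency 73≤166).
#6: not dominated (best memory).
#7: not dominated (best p99 latency).
#8: dominated by #7 (p99 latency 105≤298, memory 326≤433, avg latency 8≤28).
#9: dominated by #11 (p99 latency 226≤229, memory 137≤241, avg latency 43≤79).
#10: dominated by #6 (p99 latency 112≤597, memory 68≤124, avg latency 158≤199).
#11: not dominated.
Pareto-optimal: #1, #6, #7, #11 → 4.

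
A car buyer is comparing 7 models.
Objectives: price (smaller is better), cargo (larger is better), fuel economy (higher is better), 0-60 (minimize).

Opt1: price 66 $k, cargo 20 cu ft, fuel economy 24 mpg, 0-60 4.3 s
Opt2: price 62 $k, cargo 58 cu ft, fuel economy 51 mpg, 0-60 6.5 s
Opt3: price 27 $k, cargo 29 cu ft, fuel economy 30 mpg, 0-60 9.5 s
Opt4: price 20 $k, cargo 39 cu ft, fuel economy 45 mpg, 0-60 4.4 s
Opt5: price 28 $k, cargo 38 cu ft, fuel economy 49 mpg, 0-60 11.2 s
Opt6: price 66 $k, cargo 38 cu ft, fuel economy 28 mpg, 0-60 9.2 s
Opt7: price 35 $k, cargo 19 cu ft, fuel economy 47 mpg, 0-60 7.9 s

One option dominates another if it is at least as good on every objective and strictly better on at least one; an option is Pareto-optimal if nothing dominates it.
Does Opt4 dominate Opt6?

Yes

Opt4 vs Opt6: price 20≤66, cargo 39≥38, fuel economy 45≥28, 0-60 4.4≤9.2 — Opt4 is at least as good on every objective with at least one strict improvement.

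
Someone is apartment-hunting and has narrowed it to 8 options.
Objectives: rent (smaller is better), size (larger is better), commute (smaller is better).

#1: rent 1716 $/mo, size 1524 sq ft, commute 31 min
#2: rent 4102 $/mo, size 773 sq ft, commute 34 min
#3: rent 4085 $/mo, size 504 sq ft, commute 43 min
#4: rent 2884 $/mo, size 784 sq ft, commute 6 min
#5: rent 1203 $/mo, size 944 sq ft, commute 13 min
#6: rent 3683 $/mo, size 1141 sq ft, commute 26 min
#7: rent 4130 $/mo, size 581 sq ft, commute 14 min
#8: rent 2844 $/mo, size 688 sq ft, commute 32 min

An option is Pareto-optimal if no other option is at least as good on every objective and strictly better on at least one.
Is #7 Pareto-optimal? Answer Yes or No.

No

#4 vs #7: rent 2884≤4130, size 784≥581, commute 6≤14 — #4 is at least as good on every objective and strictly better on at least one, so #4 dominates #7.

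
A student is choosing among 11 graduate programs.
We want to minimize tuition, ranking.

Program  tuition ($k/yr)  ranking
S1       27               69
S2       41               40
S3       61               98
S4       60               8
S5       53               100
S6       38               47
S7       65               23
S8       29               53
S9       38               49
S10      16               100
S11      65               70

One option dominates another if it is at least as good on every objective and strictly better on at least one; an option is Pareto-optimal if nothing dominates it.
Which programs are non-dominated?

S1: not dominated.
S2: not dominated.
S3: dominated by S1 (tuition 27≤61, ranking 69≤98).
S4: not dominated (best ranking).
S5: dominated by S1 (tuition 27≤53, ranking 69≤100).
S6: not dominated.
S7: dominated by S4 (tuition 60≤65, ranking 8≤23).
S8: not dominated.
S9: dominated by S6 (tuition 38≤38, ranking 47≤49).
S10: not dominated (best tuition).
S11: dominated by S1 (tuition 27≤65, ranking 69≤70).

S1, S2, S4, S6, S8, S10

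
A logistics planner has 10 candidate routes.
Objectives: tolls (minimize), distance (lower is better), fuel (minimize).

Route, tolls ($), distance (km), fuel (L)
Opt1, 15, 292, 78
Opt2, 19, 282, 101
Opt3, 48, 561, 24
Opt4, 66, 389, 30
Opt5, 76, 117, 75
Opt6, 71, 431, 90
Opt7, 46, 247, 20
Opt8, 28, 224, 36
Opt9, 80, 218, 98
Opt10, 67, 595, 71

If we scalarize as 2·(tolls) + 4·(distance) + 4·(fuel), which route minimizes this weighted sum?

Opt1: 2·15 + 4·292 + 4·78 = 1510
Opt2: 2·19 + 4·282 + 4·101 = 1570
Opt3: 2·48 + 4·561 + 4·24 = 2436
Opt4: 2·66 + 4·389 + 4·30 = 1808
Opt5: 2·76 + 4·117 + 4·75 = 920
Opt6: 2·71 + 4·431 + 4·90 = 2226
Opt7: 2·46 + 4·247 + 4·20 = 1160
Opt8: 2·28 + 4·224 + 4·36 = 1096
Opt9: 2·80 + 4·218 + 4·98 = 1424
Opt10: 2·67 + 4·595 + 4·71 = 2798
Lowest: Opt5 at 920.

Opt5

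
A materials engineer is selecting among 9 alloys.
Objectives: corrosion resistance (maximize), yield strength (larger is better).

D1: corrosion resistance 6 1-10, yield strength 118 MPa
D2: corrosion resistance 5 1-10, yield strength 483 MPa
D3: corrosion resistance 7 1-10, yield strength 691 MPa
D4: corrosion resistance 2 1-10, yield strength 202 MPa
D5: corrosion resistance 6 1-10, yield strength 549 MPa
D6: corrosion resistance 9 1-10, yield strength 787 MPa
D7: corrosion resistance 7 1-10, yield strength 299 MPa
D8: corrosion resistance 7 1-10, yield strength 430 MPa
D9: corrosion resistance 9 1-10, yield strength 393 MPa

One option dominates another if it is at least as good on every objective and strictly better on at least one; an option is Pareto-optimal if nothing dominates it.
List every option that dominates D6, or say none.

D1: worse on corrosion resistance (6 vs 9).
D2: worse on corrosion resistance (5 vs 9).
D3: worse on corrosion resistance (7 vs 9).
D4: worse on corrosion resistance (2 vs 9).
D5: worse on corrosion resistance (6 vs 9).
D7: worse on corrosion resistance (7 vs 9).
D8: worse on corrosion resistance (7 vs 9).
D9: worse on yield strength (393 vs 787).
No option dominates D6.

none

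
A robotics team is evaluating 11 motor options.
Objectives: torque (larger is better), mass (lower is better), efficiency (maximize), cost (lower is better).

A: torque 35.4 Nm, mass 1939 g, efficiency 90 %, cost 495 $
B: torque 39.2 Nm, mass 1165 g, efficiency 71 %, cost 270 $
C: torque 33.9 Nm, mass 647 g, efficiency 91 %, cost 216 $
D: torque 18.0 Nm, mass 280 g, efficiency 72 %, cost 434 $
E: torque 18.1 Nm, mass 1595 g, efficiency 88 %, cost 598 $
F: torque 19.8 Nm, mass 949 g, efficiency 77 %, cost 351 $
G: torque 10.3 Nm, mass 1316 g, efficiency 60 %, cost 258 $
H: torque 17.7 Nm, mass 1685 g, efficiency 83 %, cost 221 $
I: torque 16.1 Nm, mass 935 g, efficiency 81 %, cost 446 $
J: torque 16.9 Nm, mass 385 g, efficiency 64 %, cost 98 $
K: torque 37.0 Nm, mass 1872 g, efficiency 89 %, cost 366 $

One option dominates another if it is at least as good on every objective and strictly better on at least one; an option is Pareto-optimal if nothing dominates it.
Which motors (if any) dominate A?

none

B: worse on efficiency (71 vs 90).
C: worse on torque (33.9 vs 35.4).
D: worse on torque (18.0 vs 35.4).
E: worse on torque (18.1 vs 35.4).
F: worse on torque (19.8 vs 35.4).
G: worse on torque (10.3 vs 35.4).
H: worse on torque (17.7 vs 35.4).
I: worse on torque (16.1 vs 35.4).
J: worse on torque (16.9 vs 35.4).
K: worse on efficiency (89 vs 90).
No option dominates A.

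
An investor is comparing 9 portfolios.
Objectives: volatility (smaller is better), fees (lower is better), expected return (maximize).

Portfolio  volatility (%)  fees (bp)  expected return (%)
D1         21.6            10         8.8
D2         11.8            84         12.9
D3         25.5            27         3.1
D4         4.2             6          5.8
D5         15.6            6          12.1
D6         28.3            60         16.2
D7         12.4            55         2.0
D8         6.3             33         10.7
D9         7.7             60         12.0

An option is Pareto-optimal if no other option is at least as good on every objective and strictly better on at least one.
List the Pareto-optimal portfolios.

D2, D4, D5, D6, D8, D9

D1: dominated by D5 (volatility 15.6≤21.6, fees 6≤10, expected return 12.1≥8.8).
D2: not dominated.
D3: dominated by D1 (volatility 21.6≤25.5, fees 10≤27, expected return 8.8≥3.1).
D4: not dominated (best volatility).
D5: not dominated.
D6: not dominated (best expected return).
D7: dominated by D4 (volatility 4.2≤12.4, fees 6≤55, expected return 5.8≥2.0).
D8: not dominated.
D9: not dominated.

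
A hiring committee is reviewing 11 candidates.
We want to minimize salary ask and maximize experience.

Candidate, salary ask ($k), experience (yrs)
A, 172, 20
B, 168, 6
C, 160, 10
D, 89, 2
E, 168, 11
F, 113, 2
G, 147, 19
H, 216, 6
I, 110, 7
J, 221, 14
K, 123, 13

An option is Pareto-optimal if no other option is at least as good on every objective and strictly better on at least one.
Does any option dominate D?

A: worse on salary ask (172 vs 89).
B: worse on salary ask (168 vs 89).
C: worse on salary ask (160 vs 89).
E: worse on salary ask (168 vs 89).
F: worse on salary ask (113 vs 89).
G: worse on salary ask (147 vs 89).
H: worse on salary ask (216 vs 89).
I: worse on salary ask (110 vs 89).
J: worse on salary ask (221 vs 89).
K: worse on salary ask (123 vs 89).
No option is at least as good as D on every objective and strictly better on one.

No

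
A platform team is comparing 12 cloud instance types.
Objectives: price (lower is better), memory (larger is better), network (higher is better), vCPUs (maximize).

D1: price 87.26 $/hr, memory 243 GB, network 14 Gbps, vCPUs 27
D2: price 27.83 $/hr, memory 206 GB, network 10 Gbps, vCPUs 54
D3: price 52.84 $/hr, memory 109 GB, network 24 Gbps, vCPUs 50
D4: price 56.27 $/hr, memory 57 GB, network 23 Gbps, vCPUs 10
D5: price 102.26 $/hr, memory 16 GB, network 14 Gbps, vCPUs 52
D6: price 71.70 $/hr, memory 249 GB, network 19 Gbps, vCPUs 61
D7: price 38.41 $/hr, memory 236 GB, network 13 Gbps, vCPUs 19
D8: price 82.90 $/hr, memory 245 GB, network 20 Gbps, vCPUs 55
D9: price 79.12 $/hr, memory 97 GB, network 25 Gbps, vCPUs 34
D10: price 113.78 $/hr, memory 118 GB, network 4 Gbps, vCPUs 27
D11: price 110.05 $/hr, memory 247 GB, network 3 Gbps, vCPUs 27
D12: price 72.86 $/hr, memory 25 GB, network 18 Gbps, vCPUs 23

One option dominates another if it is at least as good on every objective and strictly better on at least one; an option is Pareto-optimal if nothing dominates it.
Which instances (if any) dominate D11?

D6: price 71.70≤110.05, memory 249≥247, network 19≥3, vCPUs 61≥27 — dominates D11.
Others (D1, D2, D3, D4, D5, D7, D8, D9, D10, D12) are each worse than D11 on at least one objective.

D6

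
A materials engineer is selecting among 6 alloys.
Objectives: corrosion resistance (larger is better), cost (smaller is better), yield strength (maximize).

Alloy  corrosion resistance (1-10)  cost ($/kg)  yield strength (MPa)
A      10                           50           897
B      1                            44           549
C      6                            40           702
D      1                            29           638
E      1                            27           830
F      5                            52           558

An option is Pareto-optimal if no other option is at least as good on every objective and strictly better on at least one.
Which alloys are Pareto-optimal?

A: not dominated (best corrosion resistance).
B: dominated by C (corrosion resistance 6≥1, cost 40≤44, yield strength 702≥549).
C: not dominated.
D: dominated by E (corrosion resistance 1≥1, cost 27≤29, yield strength 830≥638).
E: not dominated (best cost).
F: dominated by A (corrosion resistance 10≥5, cost 50≤52, yield strength 897≥558).

A, C, E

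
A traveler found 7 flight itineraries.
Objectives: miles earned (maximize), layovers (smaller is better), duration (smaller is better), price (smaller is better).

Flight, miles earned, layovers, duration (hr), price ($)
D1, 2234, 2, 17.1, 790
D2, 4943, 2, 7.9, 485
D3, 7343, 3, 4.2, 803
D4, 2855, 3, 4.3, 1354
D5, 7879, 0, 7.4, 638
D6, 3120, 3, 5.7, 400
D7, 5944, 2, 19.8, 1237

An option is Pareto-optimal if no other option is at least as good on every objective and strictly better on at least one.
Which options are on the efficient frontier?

D1: dominated by D2 (miles earned 4943≥2234, layovers 2≤2, duration 7.9≤17.1, price 485≤790).
D2: not dominated.
D3: not dominated (best duration).
D4: dominated by D3 (miles earned 7343≥2855, layovers 3≤3, duration 4.2≤4.3, price 803≤1354).
D5: not dominated (best miles earned).
D6: not dominated (best price).
D7: dominated by D5 (miles earned 7879≥5944, layovers 0≤2, duration 7.4≤19.8, price 638≤1237).

D2, D3, D5, D6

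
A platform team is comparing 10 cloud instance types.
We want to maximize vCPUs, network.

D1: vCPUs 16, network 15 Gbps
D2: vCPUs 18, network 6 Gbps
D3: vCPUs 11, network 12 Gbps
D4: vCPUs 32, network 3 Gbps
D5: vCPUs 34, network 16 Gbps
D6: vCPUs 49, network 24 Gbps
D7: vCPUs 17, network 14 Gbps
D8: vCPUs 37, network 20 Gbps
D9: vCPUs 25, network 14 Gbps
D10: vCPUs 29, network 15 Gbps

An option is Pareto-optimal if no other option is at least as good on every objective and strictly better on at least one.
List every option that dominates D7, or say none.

D5, D6, D8, D9, D10

D5: vCPUs 34≥17, network 16≥14 — dominates D7.
D6: vCPUs 49≥17, network 24≥14 — dominates D7.
D8: vCPUs 37≥17, network 20≥14 — dominates D7.
D9: vCPUs 25≥17, network 14≥14 — dominates D7.
D10: vCPUs 29≥17, network 15≥14 — dominates D7.
Others (D1, D2, D3, D4) are each worse than D7 on at least one objective.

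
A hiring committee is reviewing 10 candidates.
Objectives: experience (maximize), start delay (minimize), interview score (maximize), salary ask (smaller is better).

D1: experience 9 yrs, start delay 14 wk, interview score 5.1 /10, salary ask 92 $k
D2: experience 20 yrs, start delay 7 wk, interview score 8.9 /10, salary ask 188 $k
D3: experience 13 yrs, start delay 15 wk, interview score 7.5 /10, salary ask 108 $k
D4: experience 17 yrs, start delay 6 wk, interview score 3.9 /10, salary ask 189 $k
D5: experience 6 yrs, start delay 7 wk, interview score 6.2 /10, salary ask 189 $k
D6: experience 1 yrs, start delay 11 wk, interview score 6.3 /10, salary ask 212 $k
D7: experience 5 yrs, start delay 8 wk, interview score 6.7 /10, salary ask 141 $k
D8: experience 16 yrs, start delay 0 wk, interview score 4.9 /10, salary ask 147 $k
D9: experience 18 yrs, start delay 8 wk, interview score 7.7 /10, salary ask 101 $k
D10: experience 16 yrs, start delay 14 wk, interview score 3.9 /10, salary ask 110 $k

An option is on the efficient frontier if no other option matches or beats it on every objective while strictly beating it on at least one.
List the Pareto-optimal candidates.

D1: not dominated (best salary ask).
D2: not dominated (best experience).
D3: dominated by D9 (experience 18≥13, start delay 8≤15, interview score 7.7≥7.5, salary ask 101≤108).
D4: not dominated.
D5: dominated by D2 (experience 20≥6, start delay 7≤7, interview score 8.9≥6.2, salary ask 188≤189).
D6: dominated by D2 (experience 20≥1, start delay 7≤11, interview score 8.9≥6.3, salary ask 188≤212).
D7: dominated by D9 (experience 18≥5, start delay 8≤8, interview score 7.7≥6.7, salary ask 101≤141).
D8: not dominated (best start delay).
D9: not dominated.
D10: dominated by D9 (experience 18≥16, start delay 8≤14, interview score 7.7≥3.9, salary ask 101≤110).

D1, D2, D4, D8, D9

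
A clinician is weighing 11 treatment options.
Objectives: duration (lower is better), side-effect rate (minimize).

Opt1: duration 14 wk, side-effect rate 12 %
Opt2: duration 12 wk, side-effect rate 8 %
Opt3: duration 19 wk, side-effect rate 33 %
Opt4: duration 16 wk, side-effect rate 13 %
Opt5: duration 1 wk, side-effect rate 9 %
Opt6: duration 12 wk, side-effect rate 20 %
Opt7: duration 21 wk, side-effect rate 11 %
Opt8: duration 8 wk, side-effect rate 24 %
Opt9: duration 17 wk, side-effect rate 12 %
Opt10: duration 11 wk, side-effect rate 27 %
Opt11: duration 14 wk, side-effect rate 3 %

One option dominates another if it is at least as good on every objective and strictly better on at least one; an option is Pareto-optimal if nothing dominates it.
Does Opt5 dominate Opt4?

Opt5 vs Opt4: duration 1≤16, side-effect rate 9≤13 — Opt5 is at least as good on every objective with at least one strict improvement.

Yes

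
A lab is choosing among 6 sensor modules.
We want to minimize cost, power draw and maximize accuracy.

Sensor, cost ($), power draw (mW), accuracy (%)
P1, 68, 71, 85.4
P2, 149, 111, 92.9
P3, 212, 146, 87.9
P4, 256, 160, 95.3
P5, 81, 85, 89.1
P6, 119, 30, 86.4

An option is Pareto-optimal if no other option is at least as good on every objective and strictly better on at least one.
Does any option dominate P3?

P2 vs P3: cost 149≤212, power draw 111≤146, accuracy 92.9≥87.9 — P2 is at least as good on every objective and strictly better on at least one, so P2 dominates P3.

Yes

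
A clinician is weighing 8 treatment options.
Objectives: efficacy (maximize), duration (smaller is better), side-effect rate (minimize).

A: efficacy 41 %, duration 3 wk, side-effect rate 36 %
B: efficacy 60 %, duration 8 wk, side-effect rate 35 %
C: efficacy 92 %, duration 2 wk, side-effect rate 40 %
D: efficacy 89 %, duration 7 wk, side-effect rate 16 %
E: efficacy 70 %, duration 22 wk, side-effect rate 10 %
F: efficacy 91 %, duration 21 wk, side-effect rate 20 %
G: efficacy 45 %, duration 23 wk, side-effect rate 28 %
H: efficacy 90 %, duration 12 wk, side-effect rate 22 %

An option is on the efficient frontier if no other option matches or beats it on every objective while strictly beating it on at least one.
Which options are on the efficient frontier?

A, C, D, E, F, H

A: not dominated.
B: dominated by D (efficacy 89≥60, duration 7≤8, side-effect rate 16≤35).
C: not dominated (best efficacy).
D: not dominated.
E: not dominated (best side-effect rate).
F: not dominated.
G: dominated by D (efficacy 89≥45, duration 7≤23, side-effect rate 16≤28).
H: not dominated.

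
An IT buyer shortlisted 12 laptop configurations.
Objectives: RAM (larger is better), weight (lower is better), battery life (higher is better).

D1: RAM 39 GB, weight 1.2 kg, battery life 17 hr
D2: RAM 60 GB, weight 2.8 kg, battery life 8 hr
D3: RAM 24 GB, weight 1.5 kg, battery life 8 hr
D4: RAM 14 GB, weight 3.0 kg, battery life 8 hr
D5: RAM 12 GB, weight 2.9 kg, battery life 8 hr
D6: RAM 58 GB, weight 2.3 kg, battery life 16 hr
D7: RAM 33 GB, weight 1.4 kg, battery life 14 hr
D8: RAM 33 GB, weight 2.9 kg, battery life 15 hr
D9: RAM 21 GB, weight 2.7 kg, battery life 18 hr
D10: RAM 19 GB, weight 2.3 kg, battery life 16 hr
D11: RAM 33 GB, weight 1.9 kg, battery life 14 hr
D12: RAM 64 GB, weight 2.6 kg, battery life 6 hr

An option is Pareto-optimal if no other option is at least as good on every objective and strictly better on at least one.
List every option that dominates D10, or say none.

D1: RAM 39≥19, weight 1.2≤2.3, battery life 17≥16 — dominates D10.
D6: RAM 58≥19, weight 2.3≤2.3, battery life 16≥16 — dominates D10.
Others (D2, D3, D4, D5, D7, D8, D9, D11, D12) are each worse than D10 on at least one objective.

D1, D6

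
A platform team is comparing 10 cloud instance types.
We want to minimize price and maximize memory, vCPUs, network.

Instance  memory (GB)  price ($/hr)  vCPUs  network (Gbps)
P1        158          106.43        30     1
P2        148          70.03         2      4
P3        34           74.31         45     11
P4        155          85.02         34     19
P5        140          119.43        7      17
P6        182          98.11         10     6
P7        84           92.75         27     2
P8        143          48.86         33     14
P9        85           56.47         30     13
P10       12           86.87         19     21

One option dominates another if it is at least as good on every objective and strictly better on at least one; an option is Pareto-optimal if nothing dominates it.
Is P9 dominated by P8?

P8 vs P9: memory 143≥85, price 48.86≤56.47, vCPUs 33≥30, network 14≥13 — P8 is at least as good on every objective with at least one strict improvement.

Yes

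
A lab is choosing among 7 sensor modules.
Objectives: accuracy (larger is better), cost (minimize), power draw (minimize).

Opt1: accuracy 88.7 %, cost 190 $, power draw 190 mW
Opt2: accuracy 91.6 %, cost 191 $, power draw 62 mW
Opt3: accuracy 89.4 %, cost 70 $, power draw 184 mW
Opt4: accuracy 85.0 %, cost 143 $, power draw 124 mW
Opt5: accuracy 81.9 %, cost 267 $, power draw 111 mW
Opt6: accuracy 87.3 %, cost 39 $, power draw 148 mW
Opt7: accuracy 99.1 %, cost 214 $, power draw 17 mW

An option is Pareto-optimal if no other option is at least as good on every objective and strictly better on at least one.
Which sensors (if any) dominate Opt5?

Opt2, Opt7

Opt2: accuracy 91.6≥81.9, cost 191≤267, power draw 62≤111 — dominates Opt5.
Opt7: accuracy 99.1≥81.9, cost 214≤267, power draw 17≤111 — dominates Opt5.
Others (Opt1, Opt3, Opt4, Opt6) are each worse than Opt5 on at least one objective.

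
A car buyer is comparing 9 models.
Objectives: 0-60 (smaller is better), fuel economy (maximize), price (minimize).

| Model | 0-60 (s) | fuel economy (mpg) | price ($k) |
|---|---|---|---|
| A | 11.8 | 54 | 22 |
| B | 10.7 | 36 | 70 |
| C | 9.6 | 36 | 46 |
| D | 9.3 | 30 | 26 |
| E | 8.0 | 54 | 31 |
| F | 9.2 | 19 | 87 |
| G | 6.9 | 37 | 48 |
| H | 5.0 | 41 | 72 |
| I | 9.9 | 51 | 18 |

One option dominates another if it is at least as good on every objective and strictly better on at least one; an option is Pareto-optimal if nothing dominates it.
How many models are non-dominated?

6

A: not dominated.
B: dominated by C (0-60 9.6≤10.7, fuel economy 36≥36, price 46≤70).
C: dominated by E (0-60 8.0≤9.6, fuel economy 54≥36, price 31≤46).
D: not dominated.
E: not dominated.
F: dominated by E (0-60 8.0≤9.2, fuel economy 54≥19, price 31≤87).
G: not dominated.
H: not dominated (best 0-60).
I: not dominated (best price).
Pareto-optimal: A, D, E, G, H, I → 6.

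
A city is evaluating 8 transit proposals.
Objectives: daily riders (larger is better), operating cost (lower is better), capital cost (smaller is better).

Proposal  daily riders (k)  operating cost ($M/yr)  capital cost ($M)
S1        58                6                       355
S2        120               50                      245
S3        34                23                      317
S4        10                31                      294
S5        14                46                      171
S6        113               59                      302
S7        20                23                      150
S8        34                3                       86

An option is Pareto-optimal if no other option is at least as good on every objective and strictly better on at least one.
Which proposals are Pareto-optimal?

S1, S2, S8

S1: not dominated.
S2: not dominated (best daily riders).
S3: dominated by S8 (daily riders 34≥34, operating cost 3≤23, capital cost 86≤317).
S4: dominated by S7 (daily riders 20≥10, operating cost 23≤31, capital cost 150≤294).
S5: dominated by S7 (daily riders 20≥14, operating cost 23≤46, capital cost 150≤171).
S6: dominated by S2 (daily riders 120≥113, operating cost 50≤59, capital cost 245≤302).
S7: dominated by S8 (daily riders 34≥20, operating cost 3≤23, capital cost 86≤150).
S8: not dominated (best operating cost).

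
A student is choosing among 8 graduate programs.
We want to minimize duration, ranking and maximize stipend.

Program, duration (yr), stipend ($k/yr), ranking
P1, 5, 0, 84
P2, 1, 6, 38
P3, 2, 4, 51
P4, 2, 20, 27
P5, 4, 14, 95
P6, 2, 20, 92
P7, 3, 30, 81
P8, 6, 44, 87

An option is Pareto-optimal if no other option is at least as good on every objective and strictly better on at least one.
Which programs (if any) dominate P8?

P1: worse on stipend (0 vs 44).
P2: worse on stipend (6 vs 44).
P3: worse on stipend (4 vs 44).
P4: worse on stipend (20 vs 44).
P5: worse on stipend (14 vs 44).
P6: worse on stipend (20 vs 44).
P7: worse on stipend (30 vs 44).
No option dominates P8.

none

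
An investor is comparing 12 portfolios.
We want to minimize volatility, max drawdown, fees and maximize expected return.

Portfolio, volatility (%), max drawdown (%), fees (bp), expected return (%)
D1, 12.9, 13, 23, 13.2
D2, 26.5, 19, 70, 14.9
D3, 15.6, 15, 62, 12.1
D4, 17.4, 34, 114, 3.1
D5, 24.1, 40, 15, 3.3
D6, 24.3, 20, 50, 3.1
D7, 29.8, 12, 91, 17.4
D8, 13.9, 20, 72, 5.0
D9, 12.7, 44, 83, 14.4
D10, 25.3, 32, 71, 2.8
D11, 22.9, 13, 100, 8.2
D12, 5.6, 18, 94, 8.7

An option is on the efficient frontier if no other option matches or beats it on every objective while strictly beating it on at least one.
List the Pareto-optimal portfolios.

D1: not dominated.
D2: not dominated.
D3: dominated by D1 (volatility 12.9≤15.6, max drawdown 13≤15, fees 23≤62, expected return 13.2≥12.1).
D4: dominated by D1 (volatility 12.9≤17.4, max drawdown 13≤34, fees 23≤114, expected return 13.2≥3.1).
D5: not dominated (best fees).
D6: dominated by D1 (volatility 12.9≤24.3, max drawdown 13≤20, fees 23≤50, expected return 13.2≥3.1).
D7: not dominated (best max drawdown).
D8: dominated by D1 (volatility 12.9≤13.9, max drawdown 13≤20, fees 23≤72, expected return 13.2≥5.0).
D9: not dominated.
D10: dominated by D1 (volatility 12.9≤25.3, max drawdown 13≤32, fees 23≤71, expected return 13.2≥2.8).
D11: dominated by D1 (volatility 12.9≤22.9, max drawdown 13≤13, fees 23≤100, expected return 13.2≥8.2).
D12: not dominated (best volatility).

D1, D2, D5, D7, D9, D12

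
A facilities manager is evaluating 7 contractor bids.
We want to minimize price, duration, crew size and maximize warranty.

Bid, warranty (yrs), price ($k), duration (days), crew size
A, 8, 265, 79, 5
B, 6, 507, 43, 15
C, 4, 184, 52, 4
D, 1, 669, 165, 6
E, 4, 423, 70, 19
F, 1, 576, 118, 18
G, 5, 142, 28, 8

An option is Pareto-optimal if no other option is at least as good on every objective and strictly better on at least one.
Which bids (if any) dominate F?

A, B, C, G

A: warranty 8≥1, price 265≤576, duration 79≤118, crew size 5≤18 — dominates F.
B: warranty 6≥1, price 507≤576, duration 43≤118, crew size 15≤18 — dominates F.
C: warranty 4≥1, price 184≤576, duration 52≤118, crew size 4≤18 — dominates F.
G: warranty 5≥1, price 142≤576, duration 28≤118, crew size 8≤18 — dominates F.
Others (D, E) are each worse than F on at least one objective.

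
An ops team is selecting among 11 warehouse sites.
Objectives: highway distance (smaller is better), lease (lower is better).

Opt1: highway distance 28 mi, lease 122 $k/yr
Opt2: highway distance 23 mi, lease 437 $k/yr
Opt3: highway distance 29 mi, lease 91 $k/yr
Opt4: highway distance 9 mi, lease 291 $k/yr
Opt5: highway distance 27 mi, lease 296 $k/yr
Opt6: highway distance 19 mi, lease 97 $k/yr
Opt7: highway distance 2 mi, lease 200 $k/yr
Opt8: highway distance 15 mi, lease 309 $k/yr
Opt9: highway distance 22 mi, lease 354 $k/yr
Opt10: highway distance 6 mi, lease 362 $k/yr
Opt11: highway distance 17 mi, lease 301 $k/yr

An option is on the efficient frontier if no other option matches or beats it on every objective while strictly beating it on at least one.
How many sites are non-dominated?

3

Opt1: dominated by Opt6 (highway distance 19≤28, lease 97≤122).
Opt2: dominated by Opt4 (highway distance 9≤23, lease 291≤437).
Opt3: not dominated (best lease).
Opt4: dominated by Opt7 (highway distance 2≤9, lease 200≤291).
Opt5: dominated by Opt4 (highway distance 9≤27, lease 291≤296).
Opt6: not dominated.
Opt7: not dominated (best highway distance).
Opt8: dominated by Opt4 (highway distance 9≤15, lease 291≤309).
Opt9: dominated by Opt4 (highway distance 9≤22, lease 291≤354).
Opt10: dominated by Opt7 (highway distance 2≤6, lease 200≤362).
Opt11: dominated by Opt4 (highway distance 9≤17, lease 291≤301).
Pareto-optimal: Opt3, Opt6, Opt7 → 3.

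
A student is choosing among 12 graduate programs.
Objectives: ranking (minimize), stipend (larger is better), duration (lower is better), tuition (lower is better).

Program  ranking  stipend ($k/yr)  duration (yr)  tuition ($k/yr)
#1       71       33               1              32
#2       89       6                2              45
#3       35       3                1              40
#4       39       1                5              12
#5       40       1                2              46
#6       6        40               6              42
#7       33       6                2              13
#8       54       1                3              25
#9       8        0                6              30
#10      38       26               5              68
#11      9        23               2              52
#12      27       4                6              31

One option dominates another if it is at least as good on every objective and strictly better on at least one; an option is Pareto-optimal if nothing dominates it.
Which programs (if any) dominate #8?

#7: ranking 33≤54, stipend 6≥1, duration 2≤3, tuition 13≤25 — dominates #8.
Others (#1, #2, #3, #4, #5, #6, #9, #10, #11, #12) are each worse than #8 on at least one objective.

#7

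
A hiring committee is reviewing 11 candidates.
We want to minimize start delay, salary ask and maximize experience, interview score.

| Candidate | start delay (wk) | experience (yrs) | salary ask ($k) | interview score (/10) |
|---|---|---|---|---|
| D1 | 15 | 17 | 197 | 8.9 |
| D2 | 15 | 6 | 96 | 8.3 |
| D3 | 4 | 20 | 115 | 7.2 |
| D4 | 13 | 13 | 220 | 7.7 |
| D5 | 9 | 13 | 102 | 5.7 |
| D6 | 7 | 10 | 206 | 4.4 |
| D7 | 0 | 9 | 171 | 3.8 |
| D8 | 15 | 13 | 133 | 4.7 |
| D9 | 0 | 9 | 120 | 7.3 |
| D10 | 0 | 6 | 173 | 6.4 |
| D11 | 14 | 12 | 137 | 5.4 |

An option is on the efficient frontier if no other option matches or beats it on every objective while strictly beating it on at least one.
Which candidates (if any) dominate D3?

none

D1: worse on start delay (15 vs 4).
D2: worse on start delay (15 vs 4).
D4: worse on start delay (13 vs 4).
D5: worse on start delay (9 vs 4).
D6: worse on start delay (7 vs 4).
D7: worse on experience (9 vs 20).
D8: worse on start delay (15 vs 4).
D9: worse on experience (9 vs 20).
D10: worse on experience (6 vs 20).
D11: worse on start delay (14 vs 4).
No option dominates D3.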